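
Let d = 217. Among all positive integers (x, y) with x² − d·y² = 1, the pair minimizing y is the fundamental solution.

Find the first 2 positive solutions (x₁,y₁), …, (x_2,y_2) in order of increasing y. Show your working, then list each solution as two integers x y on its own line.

3844063 260952
29553640695937 2006231855952

√217 = [14; 1,2,1,2,1,…,2,1,28, …], period ℓ=16 (even) → k=15
a_0=14:  p_0=14·1+0=14,  q_0=14·0+1=1
…
a_2=2:  p_2=2·15+14=44,  q_2=2·1+1=3
…
a_6=1:  p_6=1·221+162=383,  q_6=1·15+11=26
a_7=9:  p_7=9·383+221=3668,  q_7=9·26+15=249
a_8=4:  p_8=4·3668+383=15055,  q_8=4·249+26=1022
a_9=9:  p_9=9·15055+3668=139163,  q_9=9·1022+249=9447
a_10=1:  p_10=1·139163+15055=154218,  q_10=1·9447+1022=10469
…
a_12=2:  p_12=2·293381+154218=740980,  q_12=2·19916+10469=50301
…
a_14=2:  p_14=2·1034361+740980=2809702,  q_14=2·70217+50301=190735
a_15=1:  p_15=1·2809702+1034361=3844063,  q_15=1·190735+70217=260952
(x₁, y₁) = (3844063, 260952);  3844063² − 217·260952² = 1 ✓
(3844063+260952√217)^2 = 29553640695937 + 2006231855952√217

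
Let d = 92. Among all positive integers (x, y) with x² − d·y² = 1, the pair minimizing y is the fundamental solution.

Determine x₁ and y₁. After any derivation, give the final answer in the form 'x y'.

√92 = [9; 1,1,2,4,2,1,1,18, …], period ℓ=8 (even) → k=7
step 0: (9, 1)  from 9·(1,0) + (0,1)
…
step 4: (211, 22)  from 4·(48,5) + (19,2)
…
step 6: (681, 71)  from 1·(470,49) + (211,22)
step 7: (1151, 120)  from 1·(681,71) + (470,49)
fundamental: x₁=1151, y₁=120  (since 1324801 − 92·14400 = 1)

1151 120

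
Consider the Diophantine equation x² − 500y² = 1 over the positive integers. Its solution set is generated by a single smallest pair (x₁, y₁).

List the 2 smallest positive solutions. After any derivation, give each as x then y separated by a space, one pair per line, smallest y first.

930249 41602
1730726404001 77400437796

[22; 2,1,3,2,1,…,1,2,44] for √500; ℓ=14 ⇒ convergent index 13
i=0: a=22 ⇒ p=22, q=1
…
i=5: a=1 ⇒ p=805, q=36
i=6: a=1 ⇒ p=1364, q=61
…
i=11: a=3 ⇒ p=259205, q=11592
i=12: a=1 ⇒ p=335522, q=15005
i=13: a=2 ⇒ p=930249, q=41602
fundamental: x₁=930249, y₁=41602  (since 865363202001 − 500·1730726404 = 1)
(930249+41602√500)^2 = 1730726404001 + 77400437796√500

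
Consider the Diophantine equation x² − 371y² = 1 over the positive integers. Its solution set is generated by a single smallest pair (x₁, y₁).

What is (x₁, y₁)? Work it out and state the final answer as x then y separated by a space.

√371 = [19; 3,1,4,1,3,38, …], period ℓ=6 (even) → k=5
i=0: a=19 ⇒ p=19, q=1
i=1: a=3 ⇒ p=58, q=3
…
i=4: a=1 ⇒ p=443, q=23
i=5: a=3 ⇒ p=1695, q=88
fundamental: x₁=1695, y₁=88  (since 2873025 − 371·7744 = 1)

1695 88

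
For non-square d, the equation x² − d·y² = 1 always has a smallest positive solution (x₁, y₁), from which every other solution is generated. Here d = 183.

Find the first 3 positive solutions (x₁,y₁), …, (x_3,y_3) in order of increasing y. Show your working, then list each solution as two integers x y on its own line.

487 36
474337 35064
462003751 34152300

√183 → a₀=13, period (1,1,8,1,1,26); ℓ=6 even so k=5
i=0: a=13 ⇒ p=13, q=1
i=1: a=1 ⇒ p=14, q=1
i=2: a=1 ⇒ p=27, q=2
i=3: a=8 ⇒ p=230, q=17
i=4: a=1 ⇒ p=257, q=19
i=5: a=1 ⇒ p=487, q=36
→ (487, 36).  Check: 487²=237169, 183·36²=237168, difference 1.
(x_2, y_2) = (487·487 + 183·36·36, 487·36 + 36·487) = (474337, 35064)
(x_3, y_3) = (487·474337 + 183·36·35064, 487·35064 + 36·474337) = (462003751, 34152300)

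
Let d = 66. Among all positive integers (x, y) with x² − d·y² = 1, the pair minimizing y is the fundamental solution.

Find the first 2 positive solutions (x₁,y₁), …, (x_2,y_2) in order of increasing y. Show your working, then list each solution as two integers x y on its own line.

65 8
8449 1040

[8; 8,16] for √66; ℓ=2 ⇒ convergent index 1
i=0: a=8 ⇒ p=8, q=1
i=1: a=8 ⇒ p=65, q=8
fundamental: x₁=65, y₁=8  (since 4225 − 66·64 = 1)
n=2: (65,8)∘(65,8) = (65·65+66·8·8, 65·8+8·65) = (8449,1040)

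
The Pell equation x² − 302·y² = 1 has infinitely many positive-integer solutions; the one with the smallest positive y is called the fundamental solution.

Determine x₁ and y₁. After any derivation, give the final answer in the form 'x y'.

[17; 2,1,1,1,4,…,1,2,34] for √302; ℓ=16 ⇒ convergent index 15
step 0: (17, 1)  from 17·(1,0) + (0,1)
step 1: (35, 2)  from 2·(17,1) + (1,0)
…
step 5: (643, 37)  from 4·(139,8) + (87,5)
…
step 7: (2068, 119)  from 1·(1425,82) + (643,37)
step 8: (34513, 1986)  from 16·(2068,119) + (1425,82)
step 9: (36581, 2105)  from 1·(34513,1986) + (2068,119)
…
step 11: (467281, 26889)  from 4·(107675,6196) + (36581,2105)
step 12: (574956, 33085)  from 1·(467281,26889) + (107675,6196)
step 13: (1042237, 59974)  from 1·(574956,33085) + (467281,26889)
step 14: (1617193, 93059)  from 1·(1042237,59974) + (574956,33085)
step 15: (4276623, 246092)  from 2·(1617193,93059) + (1042237,59974)
(x₁, y₁) = (4276623, 246092);  4276623² − 302·246092² = 1 ✓

4276623 246092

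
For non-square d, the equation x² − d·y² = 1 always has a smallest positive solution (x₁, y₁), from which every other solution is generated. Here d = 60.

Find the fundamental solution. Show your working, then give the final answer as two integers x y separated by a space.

31 4

√60 = [7; 1,2,1,14, …], period ℓ=4 (even) → k=3
k=0  a_k=7  p_k/q_k = 7/1
…
k=2  a_k=2  p_k/q_k = 23/3
k=3  a_k=1  p_k/q_k = 31/4
→ (31, 4).  Check: 31²=961, 60·4²=960, difference 1.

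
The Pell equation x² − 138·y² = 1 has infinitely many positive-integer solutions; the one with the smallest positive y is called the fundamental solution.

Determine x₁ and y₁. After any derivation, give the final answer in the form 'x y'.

47 4

√138 = [11; 1,2,1,22, …], period ℓ=4 (even) → k=3
k=0  a_k=11  p_k/q_k = 11/1
k=1  a_k=1  p_k/q_k = 12/1
k=2  a_k=2  p_k/q_k = 35/3
k=3  a_k=1  p_k/q_k = 47/4
(x₁, y₁) = (47, 4);  47² − 138·4² = 1 ✓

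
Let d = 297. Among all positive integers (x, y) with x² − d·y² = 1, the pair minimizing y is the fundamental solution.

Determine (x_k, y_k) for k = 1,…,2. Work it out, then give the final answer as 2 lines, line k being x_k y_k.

48599 2820
4723725601 274098360

√297 → a₀=17, period (4,3,1,1,2,1,1,3,4,34); ℓ=10 even so k=9
step 0: (17, 1)  from 17·(1,0) + (0,1)
step 1: (69, 4)  from 4·(17,1) + (1,0)
…
step 6: (1844, 107)  from 1·(1327,77) + (517,30)
…
step 8: (11357, 659)  from 3·(3171,184) + (1844,107)
step 9: (48599, 2820)  from 4·(11357,659) + (3171,184)
→ (48599, 2820).  Check: 48599²=2361862801, 297·2820²=2361862800, difference 1.
k=2:  x_2 = 48599·48599+297·2820·2820 = 4723725601,  y_2 = 48599·2820+2820·48599 = 274098360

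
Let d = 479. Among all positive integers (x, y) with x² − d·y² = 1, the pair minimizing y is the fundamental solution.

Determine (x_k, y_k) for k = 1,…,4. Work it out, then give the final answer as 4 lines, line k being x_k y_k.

2989440 136591
17873503027199 816661198080
106863529779256567680 4882719303976413809
638924220926583633867571201 29193192792157684333155840

[21; 1,7,1,3,2,21,2,3,1,7,1,42] for √479; ℓ=12 ⇒ convergent index 11
step 0: (21, 1)  from 21·(1,0) + (0,1)
step 1: (22, 1)  from 1·(21,1) + (1,0)
step 2: (175, 8)  from 7·(22,1) + (21,1)
step 3: (197, 9)  from 1·(175,8) + (22,1)
…
step 5: (1729, 79)  from 2·(766,35) + (197,9)
…
step 7: (75879, 3467)  from 2·(37075,1694) + (1729,79)
step 8: (264712, 12095)  from 3·(75879,3467) + (37075,1694)
step 9: (340591, 15562)  from 1·(264712,12095) + (75879,3467)
step 10: (2648849, 121029)  from 7·(340591,15562) + (264712,12095)
step 11: (2989440, 136591)  from 1·(2648849,121029) + (340591,15562)
fundamental: x₁=2989440, y₁=136591  (since 8936751513600 − 479·18657101281 = 1)
k=2:  x_2 = 2989440·2989440+479·136591·136591 = 17873503027199,  y_2 = 2989440·136591+136591·2989440 = 816661198080
k=3:  x_3 = 2989440·17873503027199+479·136591·816661198080 = 106863529779256567680,  y_3 = 2989440·816661198080+136591·17873503027199 = 4882719303976413809
k=4:  x_4 = 2989440·106863529779256567680+479·136591·4882719303976413809 = 638924220926583633867571201,  y_4 = 2989440·4882719303976413809+136591·106863529779256567680 = 29193192792157684333155840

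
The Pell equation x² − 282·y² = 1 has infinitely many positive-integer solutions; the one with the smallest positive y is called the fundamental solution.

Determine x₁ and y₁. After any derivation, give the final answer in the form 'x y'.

[16; 1,3,1,4,1,3,1,32] for √282; ℓ=8 ⇒ convergent index 7
step 0: (16, 1)  from 16·(1,0) + (0,1)
…
step 2: (67, 4)  from 3·(17,1) + (16,1)
…
step 5: (487, 29)  from 1·(403,24) + (84,5)
step 6: (1864, 111)  from 3·(487,29) + (403,24)
step 7: (2351, 140)  from 1·(1864,111) + (487,29)
→ (2351, 140).  Check: 2351²=5527201, 282·140²=5527200, difference 1.

2351 140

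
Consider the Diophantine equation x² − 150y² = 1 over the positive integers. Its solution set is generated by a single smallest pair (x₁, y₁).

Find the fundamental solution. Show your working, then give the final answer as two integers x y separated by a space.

49 4

d=150: √d = [12; 4,24] (ℓ=2, even), read p_1/q_1
a_0=12:  p_0=12·1+0=12,  q_0=12·0+1=1
a_1=4:  p_1=4·12+1=49,  q_1=4·1+0=4
→ (49, 4).  Check: 49²=2401, 150·4²=2400, difference 1.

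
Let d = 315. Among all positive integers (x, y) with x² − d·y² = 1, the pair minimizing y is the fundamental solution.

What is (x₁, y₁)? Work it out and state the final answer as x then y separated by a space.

[17; 1,2,1,34] for √315; ℓ=4 ⇒ convergent index 3
step 0: (17, 1)  from 17·(1,0) + (0,1)
step 1: (18, 1)  from 1·(17,1) + (1,0)
step 2: (53, 3)  from 2·(18,1) + (17,1)
step 3: (71, 4)  from 1·(53,3) + (18,1)
→ (71, 4).  Check: 71²=5041, 315·4²=5040, difference 1.

71 4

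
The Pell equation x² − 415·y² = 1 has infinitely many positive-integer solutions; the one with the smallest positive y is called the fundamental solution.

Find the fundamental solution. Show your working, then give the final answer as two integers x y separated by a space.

18412804 903849

√415 = [20; 2,1,2,4,6,…,1,2,40, …], period ℓ=16 (even) → k=15
a_0=20:  p_0=20·1+0=20,  q_0=20·0+1=1
a_1=2:  p_1=2·20+1=41,  q_1=2·1+0=2
…
a_5=6:  p_5=6·713+163=4441,  q_5=6·35+8=218
a_6=1:  p_6=1·4441+713=5154,  q_6=1·218+35=253
…
a_8=3:  p_8=3·9595+5154=33939,  q_8=3·471+253=1666
…
a_10=1:  p_10=1·43534+33939=77473,  q_10=1·2137+1666=3803
…
a_13=2:  p_13=2·2110961+508372=4730294,  q_13=2·103623+24955=232201
a_14=1:  p_14=1·4730294+2110961=6841255,  q_14=1·232201+103623=335824
a_15=2:  p_15=2·6841255+4730294=18412804,  q_15=2·335824+232201=903849
(x₁, y₁) = (18412804, 903849);  18412804² − 415·903849² = 1 ✓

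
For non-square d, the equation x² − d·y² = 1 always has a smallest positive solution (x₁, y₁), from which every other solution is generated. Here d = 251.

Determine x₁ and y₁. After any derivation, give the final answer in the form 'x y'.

3674890 231957

√251 → a₀=15, period (1,5,2,1,2,…,5,1,30); ℓ=14 even so k=13
a_0=15:  p_0=15·1+0=15,  q_0=15·0+1=1
a_1=1:  p_1=1·15+1=16,  q_1=1·1+0=1
a_2=5:  p_2=5·16+15=95,  q_2=5·1+1=6
…
a_4=1:  p_4=1·206+95=301,  q_4=1·13+6=19
…
a_6=2:  p_6=2·808+301=1917,  q_6=2·51+19=121
…
a_8=2:  p_8=2·29563+1917=61043,  q_8=2·1866+121=3853
a_9=2:  p_9=2·61043+29563=151649,  q_9=2·3853+1866=9572
a_10=1:  p_10=1·151649+61043=212692,  q_10=1·9572+3853=13425
…
a_12=5:  p_12=5·577033+212692=3097857,  q_12=5·36422+13425=195535
a_13=1:  p_13=1·3097857+577033=3674890,  q_13=1·195535+36422=231957
(x₁, y₁) = (3674890, 231957);  3674890² − 251·231957² = 1 ✓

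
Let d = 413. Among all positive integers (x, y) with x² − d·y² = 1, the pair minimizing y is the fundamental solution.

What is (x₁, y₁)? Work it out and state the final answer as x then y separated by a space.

113399 5580

[20; 3,9,1,4,1,9,3,40] for √413; ℓ=8 ⇒ convergent index 7
a_0=20:  p_0=20·1+0=20,  q_0=20·0+1=1
a_1=3:  p_1=3·20+1=61,  q_1=3·1+0=3
a_2=9:  p_2=9·61+20=569,  q_2=9·3+1=28
a_3=1:  p_3=1·569+61=630,  q_3=1·28+3=31
…
a_6=9:  p_6=9·3719+3089=36560,  q_6=9·183+152=1799
a_7=3:  p_7=3·36560+3719=113399,  q_7=3·1799+183=5580
fundamental: x₁=113399, y₁=5580  (since 12859333201 − 413·31136400 = 1)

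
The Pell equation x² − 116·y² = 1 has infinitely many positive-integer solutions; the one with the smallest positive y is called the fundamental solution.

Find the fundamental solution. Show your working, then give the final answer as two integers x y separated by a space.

9801 910

√116 → a₀=10, period (1,3,2,1,4,1,2,3,1,20); ℓ=10 even so k=9
step 0: (10, 1)  from 10·(1,0) + (0,1)
…
step 2: (43, 4)  from 3·(11,1) + (10,1)
…
step 4: (140, 13)  from 1·(97,9) + (43,4)
…
step 8: (7550, 701)  from 3·(2251,209) + (797,74)
step 9: (9801, 910)  from 1·(7550,701) + (2251,209)
fundamental: x₁=9801, y₁=910  (since 96059601 − 116·828100 = 1)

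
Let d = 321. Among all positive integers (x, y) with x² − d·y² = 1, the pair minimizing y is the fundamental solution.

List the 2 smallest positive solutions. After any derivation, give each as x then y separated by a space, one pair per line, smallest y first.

215 12
92449 5160

√321 = [17; 1,10,1,34, …], period ℓ=4 (even) → k=3
step 0: (17, 1)  from 17·(1,0) + (0,1)
…
step 2: (197, 11)  from 10·(18,1) + (17,1)
step 3: (215, 12)  from 1·(197,11) + (18,1)
(x₁, y₁) = (215, 12);  215² − 321·12² = 1 ✓
k=2:  x_2 = 215·215+321·12·12 = 92449,  y_2 = 215·12+12·215 = 5160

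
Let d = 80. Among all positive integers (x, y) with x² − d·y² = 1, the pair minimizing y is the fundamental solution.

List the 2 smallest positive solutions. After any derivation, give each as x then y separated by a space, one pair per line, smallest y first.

√80 → a₀=8, period (1,16); ℓ=2 even so k=1
k=0  a_k=8  p_k/q_k = 8/1
k=1  a_k=1  p_k/q_k = 9/1
fundamental: x₁=9, y₁=1  (since 81 − 80·1 = 1)
k=2:  x_2 = 9·9+80·1·1 = 161,  y_2 = 9·1+1·9 = 18

9 1
161 18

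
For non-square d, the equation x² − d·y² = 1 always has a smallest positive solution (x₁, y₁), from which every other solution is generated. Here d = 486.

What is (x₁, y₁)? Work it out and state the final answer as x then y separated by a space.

[22; 22,44] for √486; ℓ=2 ⇒ convergent index 1
step 0: (22, 1)  from 22·(1,0) + (0,1)
step 1: (485, 22)  from 22·(22,1) + (1,0)
fundamental: x₁=485, y₁=22  (since 235225 − 486·484 = 1)

485 22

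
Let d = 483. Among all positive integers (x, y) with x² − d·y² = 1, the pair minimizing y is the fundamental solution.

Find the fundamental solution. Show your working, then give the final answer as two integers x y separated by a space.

[21; 1,42] for √483; ℓ=2 ⇒ convergent index 1
a_0=21:  p_0=21·1+0=21,  q_0=21·0+1=1
a_1=1:  p_1=1·21+1=22,  q_1=1·1+0=1
fundamental: x₁=22, y₁=1  (since 484 − 483·1 = 1)

22 1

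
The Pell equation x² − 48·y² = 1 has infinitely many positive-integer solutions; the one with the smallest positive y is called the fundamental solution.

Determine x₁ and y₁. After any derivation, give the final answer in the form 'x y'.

√48 = [6; 1,12, …], period ℓ=2 (even) → k=1
a_0=6:  p_0=6·1+0=6,  q_0=6·0+1=1
a_1=1:  p_1=1·6+1=7,  q_1=1·1+0=1
fundamental: x₁=7, y₁=1  (since 49 − 48·1 = 1)

7 1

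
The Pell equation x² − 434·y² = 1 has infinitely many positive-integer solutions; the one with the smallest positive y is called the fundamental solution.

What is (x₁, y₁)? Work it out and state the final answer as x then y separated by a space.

d=434: √d = [20; 1,4,1,40] (ℓ=4, even), read p_3/q_3
step 0: (20, 1)  from 20·(1,0) + (0,1)
…
step 2: (104, 5)  from 4·(21,1) + (20,1)
step 3: (125, 6)  from 1·(104,5) + (21,1)
fundamental: x₁=125, y₁=6  (since 15625 − 434·36 = 1)

125 6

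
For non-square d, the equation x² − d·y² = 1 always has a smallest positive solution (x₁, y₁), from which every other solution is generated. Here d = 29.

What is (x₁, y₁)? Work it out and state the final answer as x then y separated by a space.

9801 1820

[5; 2,1,1,2,10] for √29; ℓ=5 ⇒ convergent index 9
a_0=5:  p_0=5·1+0=5,  q_0=5·0+1=1
…
a_2=1:  p_2=1·11+5=16,  q_2=1·2+1=3
…
a_4=2:  p_4=2·27+16=70,  q_4=2·5+3=13
a_5=10:  p_5=10·70+27=727,  q_5=10·13+5=135
…
a_7=1:  p_7=1·1524+727=2251,  q_7=1·283+135=418
a_8=1:  p_8=1·2251+1524=3775,  q_8=1·418+283=701
a_9=2:  p_9=2·3775+2251=9801,  q_9=2·701+418=1820
fundamental: x₁=9801, y₁=1820  (since 96059601 − 29·3312400 = 1)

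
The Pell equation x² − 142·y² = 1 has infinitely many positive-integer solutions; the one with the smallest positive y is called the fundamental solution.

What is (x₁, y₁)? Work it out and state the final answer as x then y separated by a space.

[11; 1,10,1,22] for √142; ℓ=4 ⇒ convergent index 3
i=0: a=11 ⇒ p=11, q=1
i=1: a=1 ⇒ p=12, q=1
i=2: a=10 ⇒ p=131, q=11
i=3: a=1 ⇒ p=143, q=12
→ (143, 12).  Check: 143²=20449, 142·12²=20448, difference 1.

143 12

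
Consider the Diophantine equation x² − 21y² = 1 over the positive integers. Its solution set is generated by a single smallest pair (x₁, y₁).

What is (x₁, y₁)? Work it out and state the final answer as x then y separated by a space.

55 12

√21 → a₀=4, period (1,1,2,1,1,8); ℓ=6 even so k=5
a_0=4:  p_0=4·1+0=4,  q_0=4·0+1=1
…
a_3=2:  p_3=2·9+5=23,  q_3=2·2+1=5
a_4=1:  p_4=1·23+9=32,  q_4=1·5+2=7
a_5=1:  p_5=1·32+23=55,  q_5=1·7+5=12
(x₁, y₁) = (55, 12);  55² − 21·12² = 1 ✓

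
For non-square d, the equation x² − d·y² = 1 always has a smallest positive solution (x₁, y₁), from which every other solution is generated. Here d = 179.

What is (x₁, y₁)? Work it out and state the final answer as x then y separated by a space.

d=179: √d = [13; 2,1,1,1,3,…,1,2,26] (ℓ=14, even), read p_13/q_13
i=0: a=13 ⇒ p=13, q=1
…
i=3: a=1 ⇒ p=67, q=5
…
i=5: a=3 ⇒ p=388, q=29
i=6: a=5 ⇒ p=2047, q=153
…
i=8: a=5 ⇒ p=137042, q=10243
…
i=11: a=1 ⇒ p=1013292, q=75737
i=12: a=1 ⇒ p=1588459, q=118727
i=13: a=2 ⇒ p=4190210, q=313191
(x₁, y₁) = (4190210, 313191);  4190210² − 179·313191² = 1 ✓

4190210 313191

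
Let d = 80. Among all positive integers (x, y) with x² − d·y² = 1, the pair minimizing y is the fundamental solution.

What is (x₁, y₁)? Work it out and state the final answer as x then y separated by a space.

[8; 1,16] for √80; ℓ=2 ⇒ convergent index 1
k=0  a_k=8  p_k/q_k = 8/1
k=1  a_k=1  p_k/q_k = 9/1
(x₁, y₁) = (9, 1);  9² − 80·1² = 1 ✓

9 1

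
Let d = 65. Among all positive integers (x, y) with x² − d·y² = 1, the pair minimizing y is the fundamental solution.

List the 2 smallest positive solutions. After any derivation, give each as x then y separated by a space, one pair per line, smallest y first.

[8; 16] for √65; ℓ=1 ⇒ convergent index 1
step 0: (8, 1)  from 8·(1,0) + (0,1)
step 1: (129, 16)  from 16·(8,1) + (1,0)
(x₁, y₁) = (129, 16);  129² − 65·16² = 1 ✓
(x_2, y_2) = (129·129 + 65·16·16, 129·16 + 16·129) = (33281, 4128)

129 16
33281 4128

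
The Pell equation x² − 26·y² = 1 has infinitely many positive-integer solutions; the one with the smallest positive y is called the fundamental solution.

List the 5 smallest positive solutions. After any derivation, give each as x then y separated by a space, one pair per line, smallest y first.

[5; 10] for √26; ℓ=1 ⇒ convergent index 1
step 0: (5, 1)  from 5·(1,0) + (0,1)
step 1: (51, 10)  from 10·(5,1) + (1,0)
(x₁, y₁) = (51, 10);  51² − 26·10² = 1 ✓
(x_2, y_2) = (51·51 + 26·10·10, 51·10 + 10·51) = (5201, 1020)
(x_3, y_3) = (51·5201 + 26·10·1020, 51·1020 + 10·5201) = (530451, 104030)
(x_4, y_4) = (51·530451 + 26·10·104030, 51·104030 + 10·530451) = (54100801, 10610040)
(x_5, y_5) = (51·54100801 + 26·10·10610040, 51·10610040 + 10·54100801) = (5517751251, 1082120050)

51 10
5201 1020
530451 104030
54100801 10610040
5517751251 1082120050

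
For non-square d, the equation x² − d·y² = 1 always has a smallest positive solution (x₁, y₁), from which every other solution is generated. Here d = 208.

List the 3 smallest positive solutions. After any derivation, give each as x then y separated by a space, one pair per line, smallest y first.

[14; 2,2,1,2,2,28] for √208; ℓ=6 ⇒ convergent index 5
a_0=14:  p_0=14·1+0=14,  q_0=14·0+1=1
a_1=2:  p_1=2·14+1=29,  q_1=2·1+0=2
a_2=2:  p_2=2·29+14=72,  q_2=2·2+1=5
…
a_4=2:  p_4=2·101+72=274,  q_4=2·7+5=19
a_5=2:  p_5=2·274+101=649,  q_5=2·19+7=45
→ (649, 45).  Check: 649²=421201, 208·45²=421200, difference 1.
(649+45√208)^2 = 842401 + 58410√208
(649+45√208)^3 = 1093435849 + 75816135√208

649 45
842401 58410
1093435849 75816135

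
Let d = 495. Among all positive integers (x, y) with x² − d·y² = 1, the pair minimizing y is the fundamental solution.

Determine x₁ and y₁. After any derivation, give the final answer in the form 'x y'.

d=495: √d = [22; 4,44] (ℓ=2, even), read p_1/q_1
k=0  a_k=22  p_k/q_k = 22/1
k=1  a_k=4  p_k/q_k = 89/4
fundamental: x₁=89, y₁=4  (since 7921 − 495·16 = 1)

89 4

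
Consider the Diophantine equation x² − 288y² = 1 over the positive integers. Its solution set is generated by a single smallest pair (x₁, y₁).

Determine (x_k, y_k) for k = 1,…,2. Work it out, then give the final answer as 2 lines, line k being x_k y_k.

17 1
577 34

d=288: √d = [16; 1,32] (ℓ=2, even), read p_1/q_1
step 0: (16, 1)  from 16·(1,0) + (0,1)
step 1: (17, 1)  from 1·(16,1) + (1,0)
(x₁, y₁) = (17, 1);  17² − 288·1² = 1 ✓
(17+1√288)^2 = 577 + 34√288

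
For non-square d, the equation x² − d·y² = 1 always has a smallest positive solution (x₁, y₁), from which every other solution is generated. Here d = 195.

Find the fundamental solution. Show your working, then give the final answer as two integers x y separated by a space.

√195 → a₀=13, period (1,26); ℓ=2 even so k=1
k=0  a_k=13  p_k/q_k = 13/1
k=1  a_k=1  p_k/q_k = 14/1
→ (14, 1).  Check: 14²=196, 195·1²=195, difference 1.

14 1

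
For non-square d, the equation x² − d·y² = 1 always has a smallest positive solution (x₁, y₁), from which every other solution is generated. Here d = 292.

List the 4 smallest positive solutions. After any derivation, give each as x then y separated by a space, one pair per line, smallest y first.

2281249 133500
10408194000001 609093483000
47487364308614281249 2778987798000400500
216661004683313632776000001 12679126270400622186966000

√292 → a₀=17, period (11,2,1,3,8,3,1,2,11,34); ℓ=10 even so k=9
a_0=17:  p_0=17·1+0=17,  q_0=17·0+1=1
…
a_3=1:  p_3=1·393+188=581,  q_3=1·23+11=34
a_4=3:  p_4=3·581+393=2136,  q_4=3·34+23=125
…
a_6=3:  p_6=3·17669+2136=55143,  q_6=3·1034+125=3227
a_7=1:  p_7=1·55143+17669=72812,  q_7=1·3227+1034=4261
a_8=2:  p_8=2·72812+55143=200767,  q_8=2·4261+3227=11749
a_9=11:  p_9=11·200767+72812=2281249,  q_9=11·11749+4261=133500
fundamental: x₁=2281249, y₁=133500  (since 5204097000001 − 292·17822250000 = 1)
k=2:  x_2 = 2281249·2281249+292·133500·133500 = 10408194000001,  y_2 = 2281249·133500+133500·2281249 = 609093483000
k=3:  x_3 = 2281249·10408194000001+292·133500·609093483000 = 47487364308614281249,  y_3 = 2281249·609093483000+133500·10408194000001 = 2778987798000400500
k=4:  x_4 = 2281249·47487364308614281249+292·133500·2778987798000400500 = 216661004683313632776000001,  y_4 = 2281249·2778987798000400500+133500·47487364308614281249 = 12679126270400622186966000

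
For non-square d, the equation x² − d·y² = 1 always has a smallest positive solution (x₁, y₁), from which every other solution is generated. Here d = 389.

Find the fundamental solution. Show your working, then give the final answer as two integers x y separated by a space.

d=389: √d = [19; 1,2,1,1,1,1,2,1,38] (ℓ=9, odd), read p_17/q_17
i=0: a=19 ⇒ p=19, q=1
i=1: a=1 ⇒ p=20, q=1
…
i=6: a=1 ⇒ p=355, q=18
i=7: a=2 ⇒ p=927, q=47
i=8: a=1 ⇒ p=1282, q=65
…
i=15: a=1 ⇒ p=910240, q=46151
i=16: a=2 ⇒ p=2376809, q=120509
i=17: a=1 ⇒ p=3287049, q=166660
fundamental: x₁=3287049, y₁=166660  (since 10804691128401 − 389·27775555600 = 1)

3287049 166660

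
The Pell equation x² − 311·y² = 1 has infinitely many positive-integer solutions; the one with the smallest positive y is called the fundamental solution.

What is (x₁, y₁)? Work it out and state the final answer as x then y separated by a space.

√311 = [17; 1,1,1,2,1,…,1,1,34, …], period ℓ=16 (even) → k=15
a_0=17:  p_0=17·1+0=17,  q_0=17·0+1=1
…
a_4=2:  p_4=2·53+35=141,  q_4=2·3+2=8
a_5=1:  p_5=1·141+53=194,  q_5=1·8+3=11
a_6=6:  p_6=6·194+141=1305,  q_6=6·11+8=74
…
a_8=17:  p_8=17·4109+1305=71158,  q_8=17·233+74=4035
a_9=3:  p_9=3·71158+4109=217583,  q_9=3·4035+233=12338
a_10=6:  p_10=6·217583+71158=1376656,  q_10=6·12338+4035=78063
…
a_12=2:  p_12=2·1594239+1376656=4565134,  q_12=2·90401+78063=258865
…
a_14=1:  p_14=1·6159373+4565134=10724507,  q_14=1·349266+258865=608131
a_15=1:  p_15=1·10724507+6159373=16883880,  q_15=1·608131+349266=957397
(x₁, y₁) = (16883880, 957397);  16883880² − 311·957397² = 1 ✓

16883880 957397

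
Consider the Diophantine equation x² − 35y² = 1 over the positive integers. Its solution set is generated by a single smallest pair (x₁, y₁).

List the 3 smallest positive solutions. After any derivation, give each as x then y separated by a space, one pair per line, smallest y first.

6 1
71 12
846 143

[5; 1,10] for √35; ℓ=2 ⇒ convergent index 1
a_0=5:  p_0=5·1+0=5,  q_0=5·0+1=1
a_1=1:  p_1=1·5+1=6,  q_1=1·1+0=1
→ (6, 1).  Check: 6²=36, 35·1²=35, difference 1.
k=2:  x_2 = 6·6+35·1·1 = 71,  y_2 = 6·1+1·6 = 12
k=3:  x_3 = 6·71+35·1·12 = 846,  y_3 = 6·12+1·71 = 143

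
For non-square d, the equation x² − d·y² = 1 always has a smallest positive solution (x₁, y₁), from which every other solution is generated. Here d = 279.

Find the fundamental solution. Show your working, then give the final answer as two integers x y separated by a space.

[16; 1,2,2,1,2,2,1,32] for √279; ℓ=8 ⇒ convergent index 7
i=0: a=16 ⇒ p=16, q=1
i=1: a=1 ⇒ p=17, q=1
…
i=3: a=2 ⇒ p=117, q=7
i=4: a=1 ⇒ p=167, q=10
…
i=6: a=2 ⇒ p=1069, q=64
i=7: a=1 ⇒ p=1520, q=91
→ (1520, 91).  Check: 1520²=2310400, 279·91²=2310399, difference 1.

1520 91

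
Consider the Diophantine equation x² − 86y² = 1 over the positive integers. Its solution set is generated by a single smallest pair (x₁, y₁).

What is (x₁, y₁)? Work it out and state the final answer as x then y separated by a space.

10405 1122

[9; 3,1,1,1,8,1,1,1,3,18] for √86; ℓ=10 ⇒ convergent index 9
k=0  a_k=9  p_k/q_k = 9/1
…
k=2  a_k=1  p_k/q_k = 37/4
k=3  a_k=1  p_k/q_k = 65/7
k=4  a_k=1  p_k/q_k = 102/11
…
k=7  a_k=1  p_k/q_k = 1864/201
k=8  a_k=1  p_k/q_k = 2847/307
k=9  a_k=3  p_k/q_k = 10405/1122
(x₁, y₁) = (10405, 1122);  10405² − 86·1122² = 1 ✓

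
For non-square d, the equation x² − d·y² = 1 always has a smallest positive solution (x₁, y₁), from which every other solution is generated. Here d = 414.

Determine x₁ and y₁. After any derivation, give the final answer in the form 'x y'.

√414 = [20; 2,1,7,2,7,1,2,40, …], period ℓ=8 (even) → k=7
i=0: a=20 ⇒ p=20, q=1
…
i=2: a=1 ⇒ p=61, q=3
…
i=6: a=1 ⇒ p=8444, q=415
i=7: a=2 ⇒ p=24335, q=1196
→ (24335, 1196).  Check: 24335²=592192225, 414·1196²=592192224, difference 1.

24335 1196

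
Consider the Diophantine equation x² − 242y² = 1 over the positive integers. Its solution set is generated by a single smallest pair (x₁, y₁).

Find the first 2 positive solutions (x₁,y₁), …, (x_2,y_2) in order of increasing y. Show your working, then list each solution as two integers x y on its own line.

19601 1260
768398401 49394520

√242 → a₀=15, period (1,1,3,1,14,1,3,1,1,30); ℓ=10 even so k=9
step 0: (15, 1)  from 15·(1,0) + (0,1)
step 1: (16, 1)  from 1·(15,1) + (1,0)
step 2: (31, 2)  from 1·(16,1) + (15,1)
…
step 4: (140, 9)  from 1·(109,7) + (31,2)
…
step 7: (8696, 559)  from 3·(2209,142) + (2069,133)
step 8: (10905, 701)  from 1·(8696,559) + (2209,142)
step 9: (19601, 1260)  from 1·(10905,701) + (8696,559)
(x₁, y₁) = (19601, 1260);  19601² − 242·1260² = 1 ✓
k=2:  x_2 = 19601·19601+242·1260·1260 = 768398401,  y_2 = 19601·1260+1260·19601 = 49394520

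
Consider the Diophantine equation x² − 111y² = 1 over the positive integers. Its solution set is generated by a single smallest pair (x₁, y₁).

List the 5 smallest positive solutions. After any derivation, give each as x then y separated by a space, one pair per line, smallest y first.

295 28
174049 16520
102688615 9746772
60586108801 5750578960
35745701503975 3392831839628

√111 → a₀=10, period (1,1,6,1,1,20); ℓ=6 even so k=5
a_0=10:  p_0=10·1+0=10,  q_0=10·0+1=1
…
a_4=1:  p_4=1·137+21=158,  q_4=1·13+2=15
a_5=1:  p_5=1·158+137=295,  q_5=1·15+13=28
→ (295, 28).  Check: 295²=87025, 111·28²=87024, difference 1.
n=2: (295,28)∘(295,28) = (295·295+111·28·28, 295·28+28·295) = (174049,16520)
n=3: (174049,16520)∘(295,28) = (295·174049+111·28·16520, 295·16520+28·174049) = (102688615,9746772)
n=4: (102688615,9746772)∘(295,28) = (295·102688615+111·28·9746772, 295·9746772+28·102688615) = (60586108801,5750578960)
n=5: (60586108801,5750578960)∘(295,28) = (295·60586108801+111·28·5750578960, 295·5750578960+28·60586108801) = (35745701503975,3392831839628)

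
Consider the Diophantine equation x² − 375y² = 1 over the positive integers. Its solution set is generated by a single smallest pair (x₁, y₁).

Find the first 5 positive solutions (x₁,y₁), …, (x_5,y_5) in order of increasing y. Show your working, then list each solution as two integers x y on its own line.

√375 = [19; 2,1,2,1,5,1,2,1,2,38, …], period ℓ=10 (even) → k=9
i=0: a=19 ⇒ p=19, q=1
i=1: a=2 ⇒ p=39, q=2
i=2: a=1 ⇒ p=58, q=3
i=3: a=2 ⇒ p=155, q=8
i=4: a=1 ⇒ p=213, q=11
…
i=6: a=1 ⇒ p=1433, q=74
i=7: a=2 ⇒ p=4086, q=211
i=8: a=1 ⇒ p=5519, q=285
i=9: a=2 ⇒ p=15124, q=781
→ (15124, 781).  Check: 15124²=228735376, 375·781²=228735375, difference 1.
(x_2, y_2) = (15124·15124 + 375·781·781, 15124·781 + 781·15124) = (457470751, 23623688)
(x_3, y_3) = (15124·457470751 + 375·781·23623688, 15124·23623688 + 781·457470751) = (13837575261124, 714569313843)
(x_4, y_4) = (15124·13837575261124 + 375·781·714569313843, 15124·714569313843 + 781·13837575261124) = (418558976041008001, 21614292581499376)
(x_5, y_5) = (15124·418558976041008001 + 375·781·21614292581499376, 15124·21614292581499376 + 781·418558976041008001) = (12660571893450834753124, 653789121290623811405)

15124 781
457470751 23623688
13837575261124 714569313843
418558976041008001 21614292581499376
12660571893450834753124 653789121290623811405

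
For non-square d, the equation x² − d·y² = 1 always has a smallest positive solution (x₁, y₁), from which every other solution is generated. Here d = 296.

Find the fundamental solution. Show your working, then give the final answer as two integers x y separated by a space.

3699 215

[17; 4,1,7,1,4,34] for √296; ℓ=6 ⇒ convergent index 5
i=0: a=17 ⇒ p=17, q=1
i=1: a=4 ⇒ p=69, q=4
i=2: a=1 ⇒ p=86, q=5
i=3: a=7 ⇒ p=671, q=39
i=4: a=1 ⇒ p=757, q=44
i=5: a=4 ⇒ p=3699, q=215
(x₁, y₁) = (3699, 215);  3699² − 296·215² = 1 ✓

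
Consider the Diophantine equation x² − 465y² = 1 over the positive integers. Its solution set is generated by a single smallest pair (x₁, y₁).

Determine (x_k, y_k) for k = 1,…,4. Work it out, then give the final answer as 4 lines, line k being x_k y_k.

15871 736
503777281 23362112
15990898437631 741560158368
507583097703505921 23538602523554944

[21; 1,1,3,2,2,2,3,1,1,42] for √465; ℓ=10 ⇒ convergent index 9
step 0: (21, 1)  from 21·(1,0) + (0,1)
…
step 3: (151, 7)  from 3·(43,2) + (22,1)
step 4: (345, 16)  from 2·(151,7) + (43,2)
step 5: (841, 39)  from 2·(345,16) + (151,7)
…
step 8: (8949, 415)  from 1·(6922,321) + (2027,94)
step 9: (15871, 736)  from 1·(8949,415) + (6922,321)
fundamental: x₁=15871, y₁=736  (since 251888641 − 465·541696 = 1)
k=2:  x_2 = 15871·15871+465·736·736 = 503777281,  y_2 = 15871·736+736·15871 = 23362112
k=3:  x_3 = 15871·503777281+465·736·23362112 = 15990898437631,  y_3 = 15871·23362112+736·503777281 = 741560158368
k=4:  x_4 = 15871·15990898437631+465·736·741560158368 = 507583097703505921,  y_4 = 15871·741560158368+736·15990898437631 = 23538602523554944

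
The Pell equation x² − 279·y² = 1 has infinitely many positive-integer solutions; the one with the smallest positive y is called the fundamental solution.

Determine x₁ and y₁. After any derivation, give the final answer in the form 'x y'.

1520 91

√279 = [16; 1,2,2,1,2,2,1,32, …], period ℓ=8 (even) → k=7
step 0: (16, 1)  from 16·(1,0) + (0,1)
…
step 4: (167, 10)  from 1·(117,7) + (50,3)
step 5: (451, 27)  from 2·(167,10) + (117,7)
step 6: (1069, 64)  from 2·(451,27) + (167,10)
step 7: (1520, 91)  from 1·(1069,64) + (451,27)
→ (1520, 91).  Check: 1520²=2310400, 279·91²=2310399, difference 1.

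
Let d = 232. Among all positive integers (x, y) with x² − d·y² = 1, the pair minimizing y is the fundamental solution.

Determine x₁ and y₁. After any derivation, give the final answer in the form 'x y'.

19603 1287

√232 → a₀=15, period (4,3,7,3,4,30); ℓ=6 even so k=5
step 0: (15, 1)  from 15·(1,0) + (0,1)
step 1: (61, 4)  from 4·(15,1) + (1,0)
…
step 4: (4539, 298)  from 3·(1447,95) + (198,13)
step 5: (19603, 1287)  from 4·(4539,298) + (1447,95)
(x₁, y₁) = (19603, 1287);  19603² − 232·1287² = 1 ✓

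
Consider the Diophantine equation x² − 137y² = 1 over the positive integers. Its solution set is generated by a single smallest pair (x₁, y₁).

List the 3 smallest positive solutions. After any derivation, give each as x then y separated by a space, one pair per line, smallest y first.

6083073 519712
74007554246657 6322892069952
900386710067742990849 76925228065277725280

[11; 1,2,2,1,1,2,2,1,22] for √137; ℓ=9 ⇒ convergent index 17
a_0=11:  p_0=11·1+0=11,  q_0=11·0+1=1
a_1=1:  p_1=1·11+1=12,  q_1=1·1+0=1
…
a_3=2:  p_3=2·35+12=82,  q_3=2·3+1=7
…
a_7=2:  p_7=2·515+199=1229,  q_7=2·44+17=105
a_8=1:  p_8=1·1229+515=1744,  q_8=1·105+44=149
a_9=22:  p_9=22·1744+1229=39597,  q_9=22·149+105=3383
a_10=1:  p_10=1·39597+1744=41341,  q_10=1·3383+149=3532
a_11=2:  p_11=2·41341+39597=122279,  q_11=2·3532+3383=10447
…
a_13=1:  p_13=1·285899+122279=408178,  q_13=1·24426+10447=34873
a_14=1:  p_14=1·408178+285899=694077,  q_14=1·34873+24426=59299
a_15=2:  p_15=2·694077+408178=1796332,  q_15=2·59299+34873=153471
a_16=2:  p_16=2·1796332+694077=4286741,  q_16=2·153471+59299=366241
a_17=1:  p_17=1·4286741+1796332=6083073,  q_17=1·366241+153471=519712
fundamental: x₁=6083073, y₁=519712  (since 37003777123329 − 137·270100562944 = 1)
n=2: (6083073,519712)∘(6083073,519712) = (6083073·6083073+137·519712·519712, 6083073·519712+519712·6083073) = (74007554246657,6322892069952)
n=3: (74007554246657,6322892069952)∘(6083073,519712) = (6083073·74007554246657+137·519712·6322892069952, 6083073·6322892069952+519712·74007554246657) = (900386710067742990849,76925228065277725280)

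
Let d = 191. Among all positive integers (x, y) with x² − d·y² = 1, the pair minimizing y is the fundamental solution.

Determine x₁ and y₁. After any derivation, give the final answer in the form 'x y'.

8994000 650783

√191 = [13; 1,4,1,1,3,…,4,1,26, …], period ℓ=16 (even) → k=15
k=0  a_k=13  p_k/q_k = 13/1
k=1  a_k=1  p_k/q_k = 14/1
k=2  a_k=4  p_k/q_k = 69/5
k=3  a_k=1  p_k/q_k = 83/6
…
k=5  a_k=3  p_k/q_k = 539/39
k=6  a_k=2  p_k/q_k = 1230/89
k=7  a_k=2  p_k/q_k = 2999/217
k=8  a_k=13  p_k/q_k = 40217/2910
k=9  a_k=2  p_k/q_k = 83433/6037
k=10  a_k=2  p_k/q_k = 207083/14984
k=11  a_k=3  p_k/q_k = 704682/50989
…
k=14  a_k=4  p_k/q_k = 7377553/533821
k=15  a_k=1  p_k/q_k = 8994000/650783
(x₁, y₁) = (8994000, 650783);  8994000² − 191·650783² = 1 ✓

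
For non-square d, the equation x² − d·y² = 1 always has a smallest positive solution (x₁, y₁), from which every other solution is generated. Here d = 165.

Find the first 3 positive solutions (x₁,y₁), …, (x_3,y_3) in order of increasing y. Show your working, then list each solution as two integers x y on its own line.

1079 84
2328481 181272
5024860919 391184892

√165 = [12; 1,5,2,5,1,24, …], period ℓ=6 (even) → k=5
i=0: a=12 ⇒ p=12, q=1
i=1: a=1 ⇒ p=13, q=1
i=2: a=5 ⇒ p=77, q=6
i=3: a=2 ⇒ p=167, q=13
i=4: a=5 ⇒ p=912, q=71
i=5: a=1 ⇒ p=1079, q=84
→ (1079, 84).  Check: 1079²=1164241, 165·84²=1164240, difference 1.
n=2: (1079,84)∘(1079,84) = (1079·1079+165·84·84, 1079·84+84·1079) = (2328481,181272)
n=3: (2328481,181272)∘(1079,84) = (1079·2328481+165·84·181272, 1079·181272+84·2328481) = (5024860919,391184892)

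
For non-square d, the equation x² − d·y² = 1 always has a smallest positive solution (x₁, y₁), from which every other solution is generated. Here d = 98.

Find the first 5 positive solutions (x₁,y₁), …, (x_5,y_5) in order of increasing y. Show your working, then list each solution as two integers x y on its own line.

[9; 1,8,1,18] for √98; ℓ=4 ⇒ convergent index 3
i=0: a=9 ⇒ p=9, q=1
…
i=2: a=8 ⇒ p=89, q=9
i=3: a=1 ⇒ p=99, q=10
→ (99, 10).  Check: 99²=9801, 98·10²=9800, difference 1.
k=2:  x_2 = 99·99+98·10·10 = 19601,  y_2 = 99·10+10·99 = 1980
k=3:  x_3 = 99·19601+98·10·1980 = 3880899,  y_3 = 99·1980+10·19601 = 392030
k=4:  x_4 = 99·3880899+98·10·392030 = 768398401,  y_4 = 99·392030+10·3880899 = 77619960
k=5:  x_5 = 99·768398401+98·10·77619960 = 152139002499,  y_5 = 99·77619960+10·768398401 = 15368360050

99 10
19601 1980
3880899 392030
768398401 77619960
152139002499 15368360050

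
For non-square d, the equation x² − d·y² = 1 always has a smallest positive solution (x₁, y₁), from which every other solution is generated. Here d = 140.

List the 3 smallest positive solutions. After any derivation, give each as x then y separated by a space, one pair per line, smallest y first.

71 6
10081 852
1431431 120978

√140 = [11; 1,4,1,22, …], period ℓ=4 (even) → k=3
i=0: a=11 ⇒ p=11, q=1
…
i=2: a=4 ⇒ p=59, q=5
i=3: a=1 ⇒ p=71, q=6
(x₁, y₁) = (71, 6);  71² − 140·6² = 1 ✓
n=2: (71,6)∘(71,6) = (71·71+140·6·6, 71·6+6·71) = (10081,852)
n=3: (10081,852)∘(71,6) = (71·10081+140·6·852, 71·852+6·10081) = (1431431,120978)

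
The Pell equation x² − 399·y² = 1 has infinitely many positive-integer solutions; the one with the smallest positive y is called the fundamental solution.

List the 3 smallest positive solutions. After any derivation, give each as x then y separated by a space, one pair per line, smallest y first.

√399 = [19; 1,38, …], period ℓ=2 (even) → k=1
step 0: (19, 1)  from 19·(1,0) + (0,1)
step 1: (20, 1)  from 1·(19,1) + (1,0)
fundamental: x₁=20, y₁=1  (since 400 − 399·1 = 1)
(20+1√399)^2 = 799 + 40√399
(20+1√399)^3 = 31940 + 1599√399

20 1
799 40
31940 1599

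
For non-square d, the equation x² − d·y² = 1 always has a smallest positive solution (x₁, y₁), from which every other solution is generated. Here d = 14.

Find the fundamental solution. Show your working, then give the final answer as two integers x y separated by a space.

15 4

√14 = [3; 1,2,1,6, …], period ℓ=4 (even) → k=3
k=0  a_k=3  p_k/q_k = 3/1
k=1  a_k=1  p_k/q_k = 4/1
k=2  a_k=2  p_k/q_k = 11/3
k=3  a_k=1  p_k/q_k = 15/4
(x₁, y₁) = (15, 4);  15² − 14·4² = 1 ✓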